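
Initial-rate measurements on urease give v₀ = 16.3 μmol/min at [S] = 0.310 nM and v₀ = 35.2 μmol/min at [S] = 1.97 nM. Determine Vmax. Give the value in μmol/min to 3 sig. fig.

From v = Vmax[S]/(Km+[S]), each point gives Vmax = v(Km+[S])/[S].
Equating: 16.3(Km+0.310)/0.310 = 35.2(Km+1.97)/1.97.
52.58·Km + 16.3 = 17.87·Km + 35.2, so (52.58 − 17.87)·Km = 35.2 − 16.3.
Km = 18.90/34.71 = 0.544 nM; then Vmax = 16.3(0.544+0.310)/0.310 = 44.9 μmol/min.

44.9 μmol/min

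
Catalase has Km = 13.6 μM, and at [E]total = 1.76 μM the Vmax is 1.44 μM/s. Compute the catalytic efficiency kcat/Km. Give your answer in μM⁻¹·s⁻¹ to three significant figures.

0.0602 μM⁻¹·s⁻¹

kcat = Vmax/[E]total = 1.44/1.76 = 0.818 s⁻¹.
kcat/Km = 0.818/13.6 = 0.0602 μM⁻¹·s⁻¹.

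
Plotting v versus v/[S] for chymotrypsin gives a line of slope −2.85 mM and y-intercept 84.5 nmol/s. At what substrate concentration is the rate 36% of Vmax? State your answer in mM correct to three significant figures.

1.60 mM

The Eadie–Hofstee slope gives Km = 2.85 mM (slope = −Km).
v/Vmax = [S]/(Km+[S]) = 0.36 ⇒ [S] = Km·0.36/(1−0.36) = 2.85 × 0.5625 = 1.60 mM.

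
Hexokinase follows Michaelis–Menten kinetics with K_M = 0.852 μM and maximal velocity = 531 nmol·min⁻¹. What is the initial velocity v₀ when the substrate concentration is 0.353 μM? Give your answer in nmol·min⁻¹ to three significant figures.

[S]/(Km+[S]) = 0.353/1.205 = 0.2929, the fractional saturation.
v = 0.2929 × Vmax = 0.2929 × 531 = 156 nmol·min⁻¹.

156 nmol·min⁻¹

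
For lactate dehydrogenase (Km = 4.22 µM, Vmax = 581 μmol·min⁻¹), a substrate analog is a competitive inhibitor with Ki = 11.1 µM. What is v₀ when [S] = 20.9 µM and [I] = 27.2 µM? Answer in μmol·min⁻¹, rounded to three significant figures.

α = 1 + [I]/Ki = 1 + 27.2/11.1 = 3.450.
For a competitive inhibitor, Vmax is unchanged and the apparent Km becomes α·Km: Km,app = 14.6 µM, Vmax,app = 581 μmol·min⁻¹.
v = Vmax,app·[S]/(Km,app + [S]) = 581 × 20.9/(14.6 + 20.9) = 342 μmol·min⁻¹.

342 μmol·min⁻¹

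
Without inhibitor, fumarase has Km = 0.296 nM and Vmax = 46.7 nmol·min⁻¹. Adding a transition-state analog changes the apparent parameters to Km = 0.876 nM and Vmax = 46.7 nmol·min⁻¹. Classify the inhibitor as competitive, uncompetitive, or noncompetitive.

competitive

Km increases (0.296 → 0.876 nM) while Vmax is unchanged — the hallmark of competitive inhibition.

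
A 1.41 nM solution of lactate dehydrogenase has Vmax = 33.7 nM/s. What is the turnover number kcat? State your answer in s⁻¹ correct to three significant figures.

kcat = Vmax/[E]total = 33.7 nM/s / 1.41 nM = 23.9 s⁻¹.

23.9 s⁻¹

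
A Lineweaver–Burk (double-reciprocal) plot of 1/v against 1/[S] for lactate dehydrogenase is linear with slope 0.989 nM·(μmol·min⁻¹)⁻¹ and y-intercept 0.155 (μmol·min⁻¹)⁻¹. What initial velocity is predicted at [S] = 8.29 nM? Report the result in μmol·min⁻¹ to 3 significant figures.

The y-intercept is 1/Vmax, so Vmax = 1/0.155 = 6.45 μmol·min⁻¹.
The slope is Km/Vmax, so Km = 0.989 × 6.45 = 6.38 nM.
Then v = 6.45 × 8.29/(6.38 + 8.29) = 3.65 μmol·min⁻¹.

3.65 μmol·min⁻¹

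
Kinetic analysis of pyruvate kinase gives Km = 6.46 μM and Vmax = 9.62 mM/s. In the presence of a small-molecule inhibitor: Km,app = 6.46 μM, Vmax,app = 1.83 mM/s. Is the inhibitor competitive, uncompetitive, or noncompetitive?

noncompetitive

Vmax decreases (9.62 → 1.83 mM/s) while Km is unchanged — pure noncompetitive inhibition.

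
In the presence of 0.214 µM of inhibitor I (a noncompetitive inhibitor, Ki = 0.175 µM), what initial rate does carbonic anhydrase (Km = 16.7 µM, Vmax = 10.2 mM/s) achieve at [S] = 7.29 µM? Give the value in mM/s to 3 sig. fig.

1.39 mM/s

With α = 1 + [I]/Ki = 1 + 0.214/0.175 = 2.223, the noncompetitive rate law is v = (Vmax/α)·[S] / (Km + [S]).
v = (10.2/2.223)×7.29 / (16.7 + 7.29) = 33.45/23.99 = 1.39 mM/s.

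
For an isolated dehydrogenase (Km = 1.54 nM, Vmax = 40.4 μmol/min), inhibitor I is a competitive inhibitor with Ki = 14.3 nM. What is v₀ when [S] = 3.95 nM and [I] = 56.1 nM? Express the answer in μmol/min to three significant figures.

13.8 μmol/min

With α = 1 + [I]/Ki = 1 + 56.1/14.3 = 4.923, the competitive rate law is v = Vmax[S] / (αKm + [S]).
v = 40.4×3.95 / (4.923×1.54 + 3.95) = 159.6/11.53 = 13.8 μmol/min.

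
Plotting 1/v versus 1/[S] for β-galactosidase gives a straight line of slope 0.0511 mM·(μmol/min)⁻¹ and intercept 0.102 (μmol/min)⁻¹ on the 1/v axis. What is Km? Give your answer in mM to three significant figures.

y-intercept = 1/Vmax ⇒ Vmax = 9.80 μmol/min; slope = Km/Vmax ⇒ Km = slope × Vmax.
Km = 0.0511 × 9.80 = 0.501 mM.

0.501 mM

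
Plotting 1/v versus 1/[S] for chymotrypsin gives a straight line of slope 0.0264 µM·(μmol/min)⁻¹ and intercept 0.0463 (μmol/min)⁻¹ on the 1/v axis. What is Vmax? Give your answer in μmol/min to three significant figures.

The y-intercept of a Lineweaver–Burk plot equals 1/Vmax, so Vmax = 1/0.0463 = 21.6 μmol/min.

21.6 μmol/min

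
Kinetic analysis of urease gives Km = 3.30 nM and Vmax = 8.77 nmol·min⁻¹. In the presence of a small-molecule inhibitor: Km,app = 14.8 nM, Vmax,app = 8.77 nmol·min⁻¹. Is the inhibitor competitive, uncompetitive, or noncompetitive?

competitive

Km increases (3.30 → 14.8 nM) while Vmax is unchanged — the hallmark of competitive inhibition.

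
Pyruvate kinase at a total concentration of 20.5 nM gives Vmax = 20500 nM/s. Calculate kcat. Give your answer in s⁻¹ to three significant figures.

1000 s⁻¹

kcat = Vmax/[E]total = 20500 nM/s / 20.5 nM = 1000 s⁻¹.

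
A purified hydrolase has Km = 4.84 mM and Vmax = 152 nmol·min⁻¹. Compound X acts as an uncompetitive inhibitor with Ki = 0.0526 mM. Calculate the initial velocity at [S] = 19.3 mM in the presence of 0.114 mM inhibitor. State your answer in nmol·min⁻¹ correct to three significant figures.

With α = 1 + [I]/Ki = 1 + 0.114/0.0526 = 3.167, the uncompetitive rate law is v = (Vmax/α)·[S] / (Km/α + [S]).
v = (152/3.167)×19.3 / (4.84/3.167 + 19.3) = 926.2/20.83 = 44.5 nmol·min⁻¹.

44.5 nmol·min⁻¹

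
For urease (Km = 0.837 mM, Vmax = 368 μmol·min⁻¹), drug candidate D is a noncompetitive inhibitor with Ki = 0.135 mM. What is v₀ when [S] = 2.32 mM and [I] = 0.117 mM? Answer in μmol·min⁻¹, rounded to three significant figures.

α = 1 + [I]/Ki = 1 + 0.117/0.135 = 1.867.
For a noncompetitive inhibitor, Vmax is reduced to Vmax/α while Km is unchanged: Km,app = 0.837 mM, Vmax,app = 197 μmol·min⁻¹.
v = Vmax,app·[S]/(Km,app + [S]) = 197 × 2.32/(0.837 + 2.32) = 145 μmol·min⁻¹.

145 μmol·min⁻¹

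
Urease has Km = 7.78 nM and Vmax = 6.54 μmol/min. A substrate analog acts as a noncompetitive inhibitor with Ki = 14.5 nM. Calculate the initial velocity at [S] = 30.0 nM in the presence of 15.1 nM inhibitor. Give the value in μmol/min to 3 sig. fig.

2.54 μmol/min

α = 1 + [I]/Ki = 1 + 15.1/14.5 = 2.041.
For a noncompetitive inhibitor, Vmax is reduced to Vmax/α while Km is unchanged: Km,app = 7.78 nM, Vmax,app = 3.20 μmol/min.
v = Vmax,app·[S]/(Km,app + [S]) = 3.20 × 30.0/(7.78 + 30.0) = 2.54 μmol/min.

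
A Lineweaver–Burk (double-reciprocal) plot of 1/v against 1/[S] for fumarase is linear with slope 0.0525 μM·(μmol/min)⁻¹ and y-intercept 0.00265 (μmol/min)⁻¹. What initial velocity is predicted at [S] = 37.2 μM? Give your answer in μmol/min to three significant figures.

The y-intercept is 1/Vmax, so Vmax = 1/0.00265 = 377 μmol/min.
The slope is Km/Vmax, so Km = 0.0525 × 377 = 19.8 μM.
Then v = 377 × 37.2/(19.8 + 37.2) = 246 μmol/min.

246 μmol/min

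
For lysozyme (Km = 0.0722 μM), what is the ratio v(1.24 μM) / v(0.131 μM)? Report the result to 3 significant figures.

Since Vmax cancels, v₂/v₁ = [S]₂(Km+[S]₁) / [S]₁(Km+[S]₂).
= 1.24×(0.0722+0.131) / (0.131×(0.0722+1.24)) = 0.2520/0.1719 = 1.47.

1.47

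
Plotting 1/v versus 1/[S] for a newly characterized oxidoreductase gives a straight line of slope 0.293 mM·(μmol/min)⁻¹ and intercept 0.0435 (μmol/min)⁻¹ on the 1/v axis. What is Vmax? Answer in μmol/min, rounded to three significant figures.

The y-intercept of a Lineweaver–Burk plot equals 1/Vmax, so Vmax = 1/0.0435 = 23.0 μmol/min.

23.0 μmol/min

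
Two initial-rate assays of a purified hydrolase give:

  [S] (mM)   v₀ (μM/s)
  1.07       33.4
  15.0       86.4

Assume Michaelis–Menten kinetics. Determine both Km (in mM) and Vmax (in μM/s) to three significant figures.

From v = Vmax[S]/(Km+[S]), each point gives Vmax = v(Km+[S])/[S].
Equating: 33.4(Km+1.07)/1.07 = 86.4(Km+15.0)/15.0.
31.21·Km + 33.4 = 5.760·Km + 86.4, so (31.21 − 5.760)·Km = 86.4 − 33.4.
Km = 53.00/25.45 = 2.08 mM; then Vmax = 33.4(2.08+1.07)/1.07 = 98.4 μM/s.

Km = 2.08 mM; Vmax = 98.4 μM/s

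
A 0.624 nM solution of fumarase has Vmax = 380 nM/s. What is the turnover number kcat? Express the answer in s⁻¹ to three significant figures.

609 s⁻¹

kcat = Vmax/[E]total = 380 nM/s / 0.624 nM = 609 s⁻¹.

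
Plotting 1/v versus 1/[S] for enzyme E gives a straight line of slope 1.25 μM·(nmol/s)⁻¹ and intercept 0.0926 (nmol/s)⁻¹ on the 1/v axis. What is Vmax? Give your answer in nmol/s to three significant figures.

The y-intercept of a Lineweaver–Burk plot equals 1/Vmax, so Vmax = 1/0.0926 = 10.8 nmol/s.

10.8 nmol/s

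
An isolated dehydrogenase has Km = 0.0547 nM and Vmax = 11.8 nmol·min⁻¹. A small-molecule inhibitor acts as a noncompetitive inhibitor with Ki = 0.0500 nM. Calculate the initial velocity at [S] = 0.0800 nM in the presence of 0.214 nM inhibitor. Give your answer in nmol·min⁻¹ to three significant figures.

α = 1 + [I]/Ki = 1 + 0.214/0.0500 = 5.280.
For a noncompetitive inhibitor, Vmax is reduced to Vmax/α while Km is unchanged: Km,app = 0.0547 nM, Vmax,app = 2.23 nmol·min⁻¹.
v = Vmax,app·[S]/(Km,app + [S]) = 2.23 × 0.0800/(0.0547 + 0.0800) = 1.33 nmol·min⁻¹.

1.33 nmol·min⁻¹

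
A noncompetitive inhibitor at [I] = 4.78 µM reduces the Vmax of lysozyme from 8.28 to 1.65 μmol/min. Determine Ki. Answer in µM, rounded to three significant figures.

1.19 µM

Noncompetitive: Vmax,app = Vmax/α with α = 1 + [I]/Ki.
α = Vmax/Vmax,app = 8.28/1.65 = 5.018.
Since α = 1 + [I]/Ki, [I]/Ki = 5.018 − 1 = 4.018 and Ki = 4.78/4.018 = 1.19 µM.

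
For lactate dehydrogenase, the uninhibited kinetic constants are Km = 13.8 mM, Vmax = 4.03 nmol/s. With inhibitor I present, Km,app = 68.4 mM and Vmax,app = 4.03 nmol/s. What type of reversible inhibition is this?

competitive

Km increases (13.8 → 68.4 mM) while Vmax is unchanged — the hallmark of competitive inhibition.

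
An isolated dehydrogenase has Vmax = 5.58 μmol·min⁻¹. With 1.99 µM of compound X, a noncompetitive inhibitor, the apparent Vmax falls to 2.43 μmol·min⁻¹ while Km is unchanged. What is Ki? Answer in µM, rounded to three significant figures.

Noncompetitive: Vmax,app = Vmax/α with α = 1 + [I]/Ki.
α = Vmax/Vmax,app = 5.58/2.43 = 2.296.
Since α = 1 + [I]/Ki, [I]/Ki = 2.296 − 1 = 1.296 and Ki = 1.99/1.296 = 1.54 µM.

1.54 µM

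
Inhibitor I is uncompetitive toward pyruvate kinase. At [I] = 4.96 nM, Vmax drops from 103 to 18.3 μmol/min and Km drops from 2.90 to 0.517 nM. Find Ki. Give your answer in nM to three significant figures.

1.07 nM

Uncompetitive: Vmax,app = Vmax/α (and Km,app = Km/α) with α = 1 + [I]/Ki.
α = Vmax/Vmax,app = 103/18.3 = 5.628.
Ki = [I]/(α − 1) = 4.96/4.628 = 1.07 nM.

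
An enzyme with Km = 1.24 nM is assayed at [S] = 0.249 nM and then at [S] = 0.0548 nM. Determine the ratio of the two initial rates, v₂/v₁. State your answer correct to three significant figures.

0.253

The fractional saturations are [S]/(Km+[S]) = 0.249/1.489 = 0.1672 and 0.0548/1.295 = 0.04232.
v₂/v₁ is just their ratio: 0.04232/0.1672 = 0.253.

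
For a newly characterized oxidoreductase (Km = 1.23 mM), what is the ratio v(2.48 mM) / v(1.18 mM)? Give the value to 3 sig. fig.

Since Vmax cancels, v₂/v₁ = [S]₂(Km+[S]₁) / [S]₁(Km+[S]₂).
= 2.48×(1.23+1.18) / (1.18×(1.23+2.48)) = 5.977/4.378 = 1.37.

1.37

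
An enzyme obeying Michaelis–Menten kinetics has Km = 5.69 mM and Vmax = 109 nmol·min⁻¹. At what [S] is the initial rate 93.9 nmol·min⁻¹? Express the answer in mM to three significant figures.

35.4 mM

The required fractional saturation is v/Vmax = 93.9/109 = 0.8615.
Then [S]/(Km+[S]) = 0.8615 ⇒ [S] = 5.69 × 0.8615/(1 − 0.8615) = 35.4 mM.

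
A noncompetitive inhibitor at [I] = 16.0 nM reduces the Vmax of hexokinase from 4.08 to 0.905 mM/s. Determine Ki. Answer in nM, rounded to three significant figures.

4.56 nM

Noncompetitive: Vmax,app = Vmax/α with α = 1 + [I]/Ki.
α = Vmax/Vmax,app = 4.08/0.905 = 4.508.
Ki = [I]/(α − 1) = 16.0/3.508 = 4.56 nM.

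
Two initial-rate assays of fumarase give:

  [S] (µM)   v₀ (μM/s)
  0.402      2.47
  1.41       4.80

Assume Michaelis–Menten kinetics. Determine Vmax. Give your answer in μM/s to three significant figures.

In reciprocal form, 1/v = (Km/Vmax)·(1/[S]) + 1/Vmax. The two points give (1/[S], 1/v) = (2.488, 0.4049) and (0.7092, 0.2083).
Slope = (0.4049 − 0.2083)/(2.488 − 0.7092) = 0.1105; intercept = 0.4049 − 0.1105×2.488 = 0.1300.
Vmax = 1/intercept = 7.69 μM/s; Km = slope × Vmax = 0.1105 × 7.69 = 0.850 µM.

7.69 μM/s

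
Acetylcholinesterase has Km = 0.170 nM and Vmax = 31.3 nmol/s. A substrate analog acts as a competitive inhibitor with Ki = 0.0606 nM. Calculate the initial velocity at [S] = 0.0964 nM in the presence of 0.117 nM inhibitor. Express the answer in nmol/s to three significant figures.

5.07 nmol/s

With α = 1 + [I]/Ki = 1 + 0.117/0.0606 = 2.931, the competitive rate law is v = Vmax[S] / (αKm + [S]).
v = 31.3×0.0964 / (2.931×0.170 + 0.0964) = 3.017/0.5946 = 5.07 nmol/s.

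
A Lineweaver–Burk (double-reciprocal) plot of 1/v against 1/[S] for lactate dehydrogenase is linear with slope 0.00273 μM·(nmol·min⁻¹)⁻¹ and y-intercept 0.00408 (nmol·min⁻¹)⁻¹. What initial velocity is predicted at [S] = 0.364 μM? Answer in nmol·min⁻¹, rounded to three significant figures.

86.4 nmol·min⁻¹

The y-intercept is 1/Vmax, so Vmax = 1/0.00408 = 245 nmol·min⁻¹.
The slope is Km/Vmax, so Km = 0.00273 × 245 = 0.669 μM.
Then v = 245 × 0.364/(0.669 + 0.364) = 86.4 nmol·min⁻¹.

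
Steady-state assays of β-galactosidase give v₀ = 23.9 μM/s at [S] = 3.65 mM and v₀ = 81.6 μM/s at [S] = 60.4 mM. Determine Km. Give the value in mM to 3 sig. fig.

11.1 mM

In reciprocal form, 1/v = (Km/Vmax)·(1/[S]) + 1/Vmax. The two points give (1/[S], 1/v) = (0.2740, 0.04184) and (0.01656, 0.01225).
Slope = (0.04184 − 0.01225)/(0.2740 − 0.01656) = 0.1149; intercept = 0.04184 − 0.1149×0.2740 = 0.01035.
Vmax = 1/intercept = 96.6 μM/s; Km = slope × Vmax = 0.1149 × 96.6 = 11.1 mM.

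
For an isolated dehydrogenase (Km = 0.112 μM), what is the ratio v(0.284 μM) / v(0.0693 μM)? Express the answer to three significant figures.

The fractional saturations are [S]/(Km+[S]) = 0.0693/0.1813 = 0.3822 and 0.284/0.3960 = 0.7172.
v₂/v₁ is just their ratio: 0.7172/0.3822 = 1.88.

1.88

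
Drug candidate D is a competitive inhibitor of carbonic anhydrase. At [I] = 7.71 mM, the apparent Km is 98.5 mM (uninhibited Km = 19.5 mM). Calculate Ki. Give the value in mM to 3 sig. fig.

1.90 mM

Competitive: Km,app = α·Km with α = 1 + [I]/Ki.
α = Km,app/Km = 98.5/19.5 = 5.051.
Ki = [I]/(α − 1) = 7.71/4.051 = 1.90 mM.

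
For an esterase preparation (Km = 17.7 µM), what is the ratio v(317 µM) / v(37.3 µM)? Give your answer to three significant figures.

Since Vmax cancels, v₂/v₁ = [S]₂(Km+[S]₁) / [S]₁(Km+[S]₂).
= 317×(17.7+37.3) / (37.3×(17.7+317)) = 17440/12480 = 1.40.

1.40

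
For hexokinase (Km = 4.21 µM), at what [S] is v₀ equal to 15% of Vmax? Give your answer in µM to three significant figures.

v/Vmax = [S]/(Km+[S]) = 0.15, so [S] = Km·0.15/(1 − 0.15) = 4.21 × 0.1765.
[S] = 0.743 µM.

0.743 µM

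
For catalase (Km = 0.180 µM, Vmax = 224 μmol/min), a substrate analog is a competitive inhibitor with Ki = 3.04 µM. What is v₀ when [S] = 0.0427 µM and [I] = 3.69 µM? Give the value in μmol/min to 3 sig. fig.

With α = 1 + [I]/Ki = 1 + 3.69/3.04 = 2.214, the competitive rate law is v = Vmax[S] / (αKm + [S]).
v = 224×0.0427 / (2.214×0.180 + 0.0427) = 9.565/0.4412 = 21.7 μmol/min.

21.7 μmol/min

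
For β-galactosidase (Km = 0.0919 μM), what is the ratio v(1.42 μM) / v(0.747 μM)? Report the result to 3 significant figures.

Since Vmax cancels, v₂/v₁ = [S]₂(Km+[S]₁) / [S]₁(Km+[S]₂).
= 1.42×(0.0919+0.747) / (0.747×(0.0919+1.42)) = 1.191/1.129 = 1.05.

1.05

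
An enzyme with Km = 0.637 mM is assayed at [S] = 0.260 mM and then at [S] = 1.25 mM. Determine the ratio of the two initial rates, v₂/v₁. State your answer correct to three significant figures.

2.29

The fractional saturations are [S]/(Km+[S]) = 0.260/0.8970 = 0.2899 and 1.25/1.887 = 0.6624.
v₂/v₁ is just their ratio: 0.6624/0.2899 = 2.29.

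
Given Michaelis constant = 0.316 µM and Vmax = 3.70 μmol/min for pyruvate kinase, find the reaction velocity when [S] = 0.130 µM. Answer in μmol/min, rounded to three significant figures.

v = Vmax·[S]/(Km + [S]) = 3.70 × 0.130 / (0.316 + 0.130)
  = 0.4810 / 0.4460 = 1.08 μmol/min.

1.08 μmol/min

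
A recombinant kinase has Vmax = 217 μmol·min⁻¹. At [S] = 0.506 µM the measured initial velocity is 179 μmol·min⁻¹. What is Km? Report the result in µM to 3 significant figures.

From v = Vmax[S]/(Km+[S]), Km = [S](Vmax − v)/v.
Km = 0.506 × (217 − 179) / 179 = 19.23/179 = 0.107 µM.

0.107 µM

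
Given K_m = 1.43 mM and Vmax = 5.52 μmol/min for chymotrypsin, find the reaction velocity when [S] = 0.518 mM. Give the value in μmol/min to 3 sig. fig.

v = Vmax·[S]/(Km + [S]) = 5.52 × 0.518 / (1.43 + 0.518)
  = 2.859 / 1.948 = 1.47 μmol/min.

1.47 μmol/min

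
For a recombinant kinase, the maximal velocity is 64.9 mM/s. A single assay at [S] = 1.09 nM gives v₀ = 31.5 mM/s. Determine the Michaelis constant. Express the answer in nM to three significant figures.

From v = Vmax[S]/(Km+[S]), Km = [S](Vmax − v)/v.
Km = 1.09 × (64.9 − 31.5) / 31.5 = 36.41/31.5 = 1.16 nM.

1.16 nM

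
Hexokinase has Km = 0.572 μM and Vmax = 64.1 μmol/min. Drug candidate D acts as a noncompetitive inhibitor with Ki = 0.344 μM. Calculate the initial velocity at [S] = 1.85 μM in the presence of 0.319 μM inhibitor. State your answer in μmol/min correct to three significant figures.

α = 1 + [I]/Ki = 1 + 0.319/0.344 = 1.927.
For a noncompetitive inhibitor, Vmax is reduced to Vmax/α while Km is unchanged: Km,app = 0.572 μM, Vmax,app = 33.3 μmol/min.
v = Vmax,app·[S]/(Km,app + [S]) = 33.3 × 1.85/(0.572 + 1.85) = 25.4 μmol/min.

25.4 μmol/min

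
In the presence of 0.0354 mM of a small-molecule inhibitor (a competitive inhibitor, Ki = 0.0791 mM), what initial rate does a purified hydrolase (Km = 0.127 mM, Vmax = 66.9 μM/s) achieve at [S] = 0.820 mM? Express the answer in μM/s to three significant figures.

54.6 μM/s

α = 1 + [I]/Ki = 1 + 0.0354/0.0791 = 1.448.
For a competitive inhibitor, Vmax is unchanged and the apparent Km becomes α·Km: Km,app = 0.184 mM, Vmax,app = 66.9 μM/s.
v = Vmax,app·[S]/(Km,app + [S]) = 66.9 × 0.820/(0.184 + 0.820) = 54.6 μM/s.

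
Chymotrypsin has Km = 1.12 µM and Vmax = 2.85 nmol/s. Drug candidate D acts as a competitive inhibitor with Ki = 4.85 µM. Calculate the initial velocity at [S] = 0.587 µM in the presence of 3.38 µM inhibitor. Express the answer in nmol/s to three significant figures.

α = 1 + [I]/Ki = 1 + 3.38/4.85 = 1.697.
For a competitive inhibitor, Vmax is unchanged and the apparent Km becomes α·Km: Km,app = 1.90 µM, Vmax,app = 2.85 nmol/s.
v = Vmax,app·[S]/(Km,app + [S]) = 2.85 × 0.587/(1.90 + 0.587) = 0.673 nmol/s.

0.673 nmol/s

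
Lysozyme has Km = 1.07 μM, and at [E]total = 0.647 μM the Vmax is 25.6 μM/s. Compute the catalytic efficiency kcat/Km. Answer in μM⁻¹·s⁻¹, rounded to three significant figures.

kcat = Vmax/[E]total = 25.6/0.647 = 39.6 s⁻¹.
kcat/Km = 39.6/1.07 = 37.0 μM⁻¹·s⁻¹.

37.0 μM⁻¹·s⁻¹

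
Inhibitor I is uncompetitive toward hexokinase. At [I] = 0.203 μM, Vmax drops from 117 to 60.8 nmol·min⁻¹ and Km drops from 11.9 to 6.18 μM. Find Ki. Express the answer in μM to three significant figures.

Uncompetitive: Vmax,app = Vmax/α (and Km,app = Km/α) with α = 1 + [I]/Ki.
α = Vmax/Vmax,app = 117/60.8 = 1.924.
Since α = 1 + [I]/Ki, [I]/Ki = 1.924 − 1 = 0.9243 and Ki = 0.203/0.9243 = 0.220 μM.

0.220 μM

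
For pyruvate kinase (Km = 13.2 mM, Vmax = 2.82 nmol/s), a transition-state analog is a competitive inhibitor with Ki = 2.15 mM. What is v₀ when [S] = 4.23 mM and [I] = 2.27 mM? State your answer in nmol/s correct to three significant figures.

0.380 nmol/s

With α = 1 + [I]/Ki = 1 + 2.27/2.15 = 2.056, the competitive rate law is v = Vmax[S] / (αKm + [S]).
v = 2.82×4.23 / (2.056×13.2 + 4.23) = 11.93/31.37 = 0.380 nmol/s.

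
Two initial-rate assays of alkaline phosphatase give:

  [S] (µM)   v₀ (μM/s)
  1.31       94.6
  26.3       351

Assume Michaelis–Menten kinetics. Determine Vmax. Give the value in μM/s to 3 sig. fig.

In reciprocal form, 1/v = (Km/Vmax)·(1/[S]) + 1/Vmax. The two points give (1/[S], 1/v) = (0.7634, 0.01057) and (0.03802, 0.002849).
Slope = (0.01057 − 0.002849)/(0.7634 − 0.03802) = 0.01065; intercept = 0.01057 − 0.01065×0.7634 = 0.002444.
Vmax = 1/intercept = 409 μM/s; Km = slope × Vmax = 0.01065 × 409 = 4.36 µM.

409 μM/s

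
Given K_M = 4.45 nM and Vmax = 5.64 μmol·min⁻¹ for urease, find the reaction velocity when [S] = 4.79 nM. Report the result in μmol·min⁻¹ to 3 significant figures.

2.92 μmol·min⁻¹

v = Vmax·[S]/(Km + [S]) = 5.64 × 4.79 / (4.45 + 4.79)
  = 27.02 / 9.240 = 2.92 μmol·min⁻¹.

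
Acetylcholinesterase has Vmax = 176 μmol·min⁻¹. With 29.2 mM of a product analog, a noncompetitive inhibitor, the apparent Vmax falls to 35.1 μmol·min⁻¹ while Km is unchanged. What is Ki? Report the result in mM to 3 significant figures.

7.27 mM

Noncompetitive: Vmax,app = Vmax/α with α = 1 + [I]/Ki.
α = Vmax/Vmax,app = 176/35.1 = 5.014.
Ki = [I]/(α − 1) = 29.2/4.014 = 7.27 mM.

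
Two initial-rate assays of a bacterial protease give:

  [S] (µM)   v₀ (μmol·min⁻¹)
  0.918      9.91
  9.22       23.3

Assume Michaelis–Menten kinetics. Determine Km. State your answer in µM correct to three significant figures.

From v = Vmax[S]/(Km+[S]), each point gives Vmax = v(Km+[S])/[S].
Equating: 9.91(Km+0.918)/0.918 = 23.3(Km+9.22)/9.22.
10.80·Km + 9.91 = 2.527·Km + 23.3, so (10.80 − 2.527)·Km = 23.3 − 9.91.
Km = 13.39/8.268 = 1.62 µM; then Vmax = 9.91(1.62+0.918)/0.918 = 27.4 μmol·min⁻¹.

1.62 µM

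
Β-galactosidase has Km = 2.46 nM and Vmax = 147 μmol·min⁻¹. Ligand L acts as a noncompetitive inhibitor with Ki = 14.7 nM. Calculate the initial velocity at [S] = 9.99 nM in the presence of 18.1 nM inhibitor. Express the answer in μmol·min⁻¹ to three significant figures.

α = 1 + [I]/Ki = 1 + 18.1/14.7 = 2.231.
For a noncompetitive inhibitor, Vmax is reduced to Vmax/α while Km is unchanged: Km,app = 2.46 nM, Vmax,app = 65.9 μmol·min⁻¹.
v = Vmax,app·[S]/(Km,app + [S]) = 65.9 × 9.99/(2.46 + 9.99) = 52.9 μmol·min⁻¹.

52.9 μmol·min⁻¹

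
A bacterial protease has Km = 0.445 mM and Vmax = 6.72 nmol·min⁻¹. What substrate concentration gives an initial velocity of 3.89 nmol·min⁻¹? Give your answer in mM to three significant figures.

0.612 mM

The required fractional saturation is v/Vmax = 3.89/6.72 = 0.5789.
Then [S]/(Km+[S]) = 0.5789 ⇒ [S] = 0.445 × 0.5789/(1 − 0.5789) = 0.612 mM.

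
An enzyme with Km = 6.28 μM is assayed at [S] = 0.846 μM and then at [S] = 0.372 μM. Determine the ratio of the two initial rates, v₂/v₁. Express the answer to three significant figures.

The fractional saturations are [S]/(Km+[S]) = 0.846/7.126 = 0.1187 and 0.372/6.652 = 0.05592.
v₂/v₁ is just their ratio: 0.05592/0.1187 = 0.471.

0.471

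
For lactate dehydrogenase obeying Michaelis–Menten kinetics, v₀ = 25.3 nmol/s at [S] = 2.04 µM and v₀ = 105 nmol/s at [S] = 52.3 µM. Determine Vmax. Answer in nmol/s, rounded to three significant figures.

120 nmol/s

From v = Vmax[S]/(Km+[S]), each point gives Vmax = v(Km+[S])/[S].
Equating: 25.3(Km+2.04)/2.04 = 105(Km+52.3)/52.3.
12.40·Km + 25.3 = 2.008·Km + 105, so (12.40 − 2.008)·Km = 105 − 25.3.
Km = 79.70/10.39 = 7.67 µM; then Vmax = 25.3(7.67+2.04)/2.04 = 120 nmol/s.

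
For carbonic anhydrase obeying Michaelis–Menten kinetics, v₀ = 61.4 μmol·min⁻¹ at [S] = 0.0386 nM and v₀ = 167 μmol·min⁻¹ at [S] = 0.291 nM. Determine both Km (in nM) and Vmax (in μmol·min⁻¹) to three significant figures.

From v = Vmax[S]/(Km+[S]), each point gives Vmax = v(Km+[S])/[S].
Equating: 61.4(Km+0.0386)/0.0386 = 167(Km+0.291)/0.291.
1591·Km + 61.4 = 573.9·Km + 167, so (1591 − 573.9)·Km = 167 − 61.4.
Km = 105.6/1017 = 0.104 nM; then Vmax = 61.4(0.104+0.0386)/0.0386 = 227 μmol·min⁻¹.

Km = 0.104 nM; Vmax = 227 μmol·min⁻¹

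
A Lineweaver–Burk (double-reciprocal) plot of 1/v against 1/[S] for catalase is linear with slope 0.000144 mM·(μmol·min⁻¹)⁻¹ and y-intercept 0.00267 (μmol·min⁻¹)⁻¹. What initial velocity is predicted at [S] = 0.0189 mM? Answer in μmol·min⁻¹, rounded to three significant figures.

97.2 μmol·min⁻¹

The y-intercept is 1/Vmax, so Vmax = 1/0.00267 = 375 μmol·min⁻¹.
The slope is Km/Vmax, so Km = 0.000144 × 375 = 0.0539 mM.
Then v = 375 × 0.0189/(0.0539 + 0.0189) = 97.2 μmol·min⁻¹.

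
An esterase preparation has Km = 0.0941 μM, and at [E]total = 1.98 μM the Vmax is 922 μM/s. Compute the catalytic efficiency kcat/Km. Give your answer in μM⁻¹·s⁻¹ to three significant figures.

kcat = Vmax/[E]total = 922/1.98 = 466 s⁻¹.
kcat/Km = 466/0.0941 = 4950 μM⁻¹·s⁻¹.

4950 μM⁻¹·s⁻¹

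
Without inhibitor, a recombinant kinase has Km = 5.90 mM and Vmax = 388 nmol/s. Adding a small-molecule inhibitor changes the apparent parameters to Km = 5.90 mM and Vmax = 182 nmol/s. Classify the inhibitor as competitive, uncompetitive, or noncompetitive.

noncompetitive

Vmax decreases (388 → 182 nmol/s) while Km is unchanged — pure noncompetitive inhibition.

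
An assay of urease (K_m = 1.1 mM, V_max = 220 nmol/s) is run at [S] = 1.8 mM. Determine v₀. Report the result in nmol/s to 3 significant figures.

v = Vmax·[S]/(Km + [S]) = 220 × 1.8 / (1.1 + 1.8)
  = 396.0 / 2.900 = 137 nmol/s.

137 nmol/s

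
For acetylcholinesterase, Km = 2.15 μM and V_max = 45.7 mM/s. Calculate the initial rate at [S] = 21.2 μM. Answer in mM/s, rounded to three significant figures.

41.5 mM/s

v = Vmax·[S]/(Km + [S]) = 45.7 × 21.2 / (2.15 + 21.2)
  = 968.8 / 23.35 = 41.5 mM/s.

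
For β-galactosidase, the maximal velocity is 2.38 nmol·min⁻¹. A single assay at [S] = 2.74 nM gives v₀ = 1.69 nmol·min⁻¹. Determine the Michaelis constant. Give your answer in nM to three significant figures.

1.12 nM

From v = Vmax[S]/(Km+[S]), Km = [S](Vmax − v)/v.
Km = 2.74 × (2.38 − 1.69) / 1.69 = 1.891/1.69 = 1.12 nM.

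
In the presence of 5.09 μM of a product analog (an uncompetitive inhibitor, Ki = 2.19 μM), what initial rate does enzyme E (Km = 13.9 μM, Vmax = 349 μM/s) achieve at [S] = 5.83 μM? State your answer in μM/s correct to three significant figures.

With α = 1 + [I]/Ki = 1 + 5.09/2.19 = 3.324, the uncompetitive rate law is v = (Vmax/α)·[S] / (Km/α + [S]).
v = (349/3.324)×5.83 / (13.9/3.324 + 5.83) = 612.1/10.01 = 61.1 μM/s.

61.1 μM/s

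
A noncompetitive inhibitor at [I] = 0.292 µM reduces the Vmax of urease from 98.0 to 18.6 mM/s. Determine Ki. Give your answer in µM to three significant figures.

0.0684 µM

Noncompetitive: Vmax,app = Vmax/α with α = 1 + [I]/Ki.
α = Vmax/Vmax,app = 98.0/18.6 = 5.269.
Ki = [I]/(α − 1) = 0.292/4.269 = 0.0684 µM.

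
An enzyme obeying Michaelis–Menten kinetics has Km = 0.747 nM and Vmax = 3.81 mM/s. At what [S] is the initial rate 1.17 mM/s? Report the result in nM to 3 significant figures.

The required fractional saturation is v/Vmax = 1.17/3.81 = 0.3071.
Then [S]/(Km+[S]) = 0.3071 ⇒ [S] = 0.747 × 0.3071/(1 − 0.3071) = 0.331 nM.

0.331 nM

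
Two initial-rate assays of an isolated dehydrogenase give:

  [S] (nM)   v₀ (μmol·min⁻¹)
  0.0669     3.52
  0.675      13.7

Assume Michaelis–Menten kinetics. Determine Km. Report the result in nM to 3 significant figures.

0.315 nM

In reciprocal form, 1/v = (Km/Vmax)·(1/[S]) + 1/Vmax. The two points give (1/[S], 1/v) = (14.95, 0.2841) and (1.481, 0.07299).
Slope = (0.2841 − 0.07299)/(14.95 − 1.481) = 0.01568; intercept = 0.2841 − 0.01568×14.95 = 0.04977.
Vmax = 1/intercept = 20.1 μmol·min⁻¹; Km = slope × Vmax = 0.01568 × 20.1 = 0.315 nM.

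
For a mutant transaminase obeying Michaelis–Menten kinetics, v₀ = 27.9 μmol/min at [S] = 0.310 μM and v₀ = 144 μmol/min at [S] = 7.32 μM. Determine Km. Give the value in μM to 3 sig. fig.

In reciprocal form, 1/v = (Km/Vmax)·(1/[S]) + 1/Vmax. The two points give (1/[S], 1/v) = (3.226, 0.03584) and (0.1366, 0.006944).
Slope = (0.03584 − 0.006944)/(3.226 − 0.1366) = 0.009354; intercept = 0.03584 − 0.009354×3.226 = 0.005667.
Vmax = 1/intercept = 176 μmol/min; Km = slope × Vmax = 0.009354 × 176 = 1.65 μM.

1.65 μM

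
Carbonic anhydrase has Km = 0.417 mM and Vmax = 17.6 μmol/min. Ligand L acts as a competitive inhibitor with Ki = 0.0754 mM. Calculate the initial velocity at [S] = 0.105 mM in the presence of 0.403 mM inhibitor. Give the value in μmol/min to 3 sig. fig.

α = 1 + [I]/Ki = 1 + 0.403/0.0754 = 6.345.
For a competitive inhibitor, Vmax is unchanged and the apparent Km becomes α·Km: Km,app = 2.65 mM, Vmax,app = 17.6 μmol/min.
v = Vmax,app·[S]/(Km,app + [S]) = 17.6 × 0.105/(2.65 + 0.105) = 0.672 μmol/min.

0.672 μmol/min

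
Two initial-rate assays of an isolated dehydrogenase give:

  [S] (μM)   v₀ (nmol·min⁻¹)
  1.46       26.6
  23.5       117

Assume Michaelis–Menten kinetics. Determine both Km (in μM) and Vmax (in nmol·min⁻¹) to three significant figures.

Km = 6.83 μM; Vmax = 151 nmol·min⁻¹

In reciprocal form, 1/v = (Km/Vmax)·(1/[S]) + 1/Vmax. The two points give (1/[S], 1/v) = (0.6849, 0.03759) and (0.04255, 0.008547).
Slope = (0.03759 − 0.008547)/(0.6849 − 0.04255) = 0.04522; intercept = 0.03759 − 0.04522×0.6849 = 0.006623.
Vmax = 1/intercept = 151 nmol·min⁻¹; Km = slope × Vmax = 0.04522 × 151 = 6.83 μM.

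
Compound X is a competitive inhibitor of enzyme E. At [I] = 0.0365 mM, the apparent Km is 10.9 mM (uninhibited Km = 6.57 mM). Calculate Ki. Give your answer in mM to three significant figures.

Competitive: Km,app = α·Km with α = 1 + [I]/Ki.
α = Km,app/Km = 10.9/6.57 = 1.659.
Since α = 1 + [I]/Ki, [I]/Ki = 1.659 − 1 = 0.6591 and Ki = 0.0365/0.6591 = 0.0554 mM.

0.0554 mM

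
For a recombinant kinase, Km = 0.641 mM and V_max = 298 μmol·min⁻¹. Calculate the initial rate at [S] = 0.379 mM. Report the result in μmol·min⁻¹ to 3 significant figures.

v = Vmax·[S]/(Km + [S]) = 298 × 0.379 / (0.641 + 0.379)
  = 112.9 / 1.020 = 111 μmol·min⁻¹.

111 μmol·min⁻¹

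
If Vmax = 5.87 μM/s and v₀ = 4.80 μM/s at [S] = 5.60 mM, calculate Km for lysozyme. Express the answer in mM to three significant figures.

From v = Vmax[S]/(Km+[S]), Km = [S](Vmax − v)/v.
Km = 5.60 × (5.87 − 4.80) / 4.80 = 5.992/4.80 = 1.25 mM.

1.25 mM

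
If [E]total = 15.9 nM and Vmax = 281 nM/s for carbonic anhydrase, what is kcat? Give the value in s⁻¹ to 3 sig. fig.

kcat = Vmax/[E]total = 281 nM/s / 15.9 nM = 17.7 s⁻¹.

17.7 s⁻¹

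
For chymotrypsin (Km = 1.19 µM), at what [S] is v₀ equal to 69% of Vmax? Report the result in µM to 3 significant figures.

2.65 µM

v/Vmax = [S]/(Km+[S]) = 0.69, so [S] = Km·0.69/(1 − 0.69) = 1.19 × 2.226.
[S] = 2.65 µM.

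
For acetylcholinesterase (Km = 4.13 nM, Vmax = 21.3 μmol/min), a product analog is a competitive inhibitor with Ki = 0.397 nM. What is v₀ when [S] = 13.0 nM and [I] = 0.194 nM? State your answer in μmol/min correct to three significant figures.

14.5 μmol/min

With α = 1 + [I]/Ki = 1 + 0.194/0.397 = 1.489, the competitive rate law is v = Vmax[S] / (αKm + [S]).
v = 21.3×13.0 / (1.489×4.13 + 13.0) = 276.9/19.15 = 14.5 μmol/min.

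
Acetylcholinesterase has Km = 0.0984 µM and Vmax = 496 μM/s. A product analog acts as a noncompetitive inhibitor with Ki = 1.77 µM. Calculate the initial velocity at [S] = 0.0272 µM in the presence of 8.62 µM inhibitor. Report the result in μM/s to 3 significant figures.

With α = 1 + [I]/Ki = 1 + 8.62/1.77 = 5.870, the noncompetitive rate law is v = (Vmax/α)·[S] / (Km + [S]).
v = (496/5.870)×0.0272 / (0.0984 + 0.0272) = 2.298/0.1256 = 18.3 μM/s.

18.3 μM/s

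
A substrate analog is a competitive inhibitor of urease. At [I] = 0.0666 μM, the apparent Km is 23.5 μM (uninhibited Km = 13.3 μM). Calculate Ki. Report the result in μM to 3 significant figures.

0.0868 μM

Competitive: Km,app = α·Km with α = 1 + [I]/Ki.
α = Km,app/Km = 23.5/13.3 = 1.767.
Since α = 1 + [I]/Ki, [I]/Ki = 1.767 − 1 = 0.7669 and Ki = 0.0666/0.7669 = 0.0868 μM.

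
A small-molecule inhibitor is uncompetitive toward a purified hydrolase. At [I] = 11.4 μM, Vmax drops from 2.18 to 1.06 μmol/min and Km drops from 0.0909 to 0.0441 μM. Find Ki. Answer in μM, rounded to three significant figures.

Uncompetitive: Vmax,app = Vmax/α (and Km,app = Km/α) with α = 1 + [I]/Ki.
α = Vmax/Vmax,app = 2.18/1.06 = 2.057.
Since α = 1 + [I]/Ki, [I]/Ki = 2.057 − 1 = 1.057 and Ki = 11.4/1.057 = 10.8 μM.

10.8 μM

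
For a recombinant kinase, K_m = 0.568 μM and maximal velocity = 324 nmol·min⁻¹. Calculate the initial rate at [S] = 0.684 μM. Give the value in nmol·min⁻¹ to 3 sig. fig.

[S]/(Km+[S]) = 0.684/1.252 = 0.5463, the fractional saturation.
v = 0.5463 × Vmax = 0.5463 × 324 = 177 nmol·min⁻¹.

177 nmol·min⁻¹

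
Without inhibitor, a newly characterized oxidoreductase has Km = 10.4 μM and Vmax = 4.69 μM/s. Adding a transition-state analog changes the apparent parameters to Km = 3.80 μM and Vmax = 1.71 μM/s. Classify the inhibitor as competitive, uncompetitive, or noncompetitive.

Both Km and Vmax decrease by the same factor (~2.74-fold) — characteristic of uncompetitive inhibition.

uncompetitive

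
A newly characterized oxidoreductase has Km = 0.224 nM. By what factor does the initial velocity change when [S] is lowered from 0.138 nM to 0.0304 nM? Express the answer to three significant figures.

The fractional saturations are [S]/(Km+[S]) = 0.138/0.3620 = 0.3812 and 0.0304/0.2544 = 0.1195.
v₂/v₁ is just their ratio: 0.1195/0.3812 = 0.313.

0.313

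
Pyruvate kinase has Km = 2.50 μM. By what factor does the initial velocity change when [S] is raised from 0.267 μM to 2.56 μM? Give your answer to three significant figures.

5.24

The fractional saturations are [S]/(Km+[S]) = 0.267/2.767 = 0.09649 and 2.56/5.060 = 0.5059.
v₂/v₁ is just their ratio: 0.5059/0.09649 = 5.24.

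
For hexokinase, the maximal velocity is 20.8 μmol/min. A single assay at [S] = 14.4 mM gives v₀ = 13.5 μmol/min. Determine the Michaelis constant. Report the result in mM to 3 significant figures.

7.79 mM

From v = Vmax[S]/(Km+[S]), Km = [S](Vmax − v)/v.
Km = 14.4 × (20.8 − 13.5) / 13.5 = 105.1/13.5 = 7.79 mM.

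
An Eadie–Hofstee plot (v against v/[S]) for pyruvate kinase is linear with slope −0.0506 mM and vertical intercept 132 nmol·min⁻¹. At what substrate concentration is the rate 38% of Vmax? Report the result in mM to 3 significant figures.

0.0310 mM

The Eadie–Hofstee slope gives Km = 0.0506 mM (slope = −Km).
v/Vmax = [S]/(Km+[S]) = 0.38 ⇒ [S] = Km·0.38/(1−0.38) = 0.0506 × 0.6129 = 0.0310 mM.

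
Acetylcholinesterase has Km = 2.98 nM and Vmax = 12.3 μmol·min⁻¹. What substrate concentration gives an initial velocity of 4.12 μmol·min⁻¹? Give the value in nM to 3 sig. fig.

1.50 nM

Rearranging v = Vmax[S]/(Km+[S]) gives [S] = Km·v/(Vmax − v).
[S] = 2.98 × 4.12 / (12.3 − 4.12) = 12.28/8.180 = 1.50 nM.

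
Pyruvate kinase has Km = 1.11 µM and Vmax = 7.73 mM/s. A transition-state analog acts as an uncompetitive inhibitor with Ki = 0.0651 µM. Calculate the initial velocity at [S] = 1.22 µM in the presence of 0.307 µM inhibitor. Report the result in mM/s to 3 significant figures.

With α = 1 + [I]/Ki = 1 + 0.307/0.0651 = 5.716, the uncompetitive rate law is v = (Vmax/α)·[S] / (Km/α + [S]).
v = (7.73/5.716)×1.22 / (1.11/5.716 + 1.22) = 1.650/1.414 = 1.17 mM/s.

1.17 mM/s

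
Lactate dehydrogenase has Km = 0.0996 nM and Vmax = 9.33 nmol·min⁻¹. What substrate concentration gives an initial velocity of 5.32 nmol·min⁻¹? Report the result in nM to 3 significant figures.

The required fractional saturation is v/Vmax = 5.32/9.33 = 0.5702.
Then [S]/(Km+[S]) = 0.5702 ⇒ [S] = 0.0996 × 0.5702/(1 − 0.5702) = 0.132 nM.

0.132 nM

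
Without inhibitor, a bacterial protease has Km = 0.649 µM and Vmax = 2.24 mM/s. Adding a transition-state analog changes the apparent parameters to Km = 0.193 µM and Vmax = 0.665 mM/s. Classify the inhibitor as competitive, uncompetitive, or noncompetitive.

Both Km and Vmax decrease by the same factor (~3.37-fold) — characteristic of uncompetitive inhibition.

uncompetitive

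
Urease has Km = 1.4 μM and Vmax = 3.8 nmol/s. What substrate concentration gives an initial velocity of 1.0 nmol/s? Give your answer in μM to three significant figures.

0.500 μM

The required fractional saturation is v/Vmax = 1.0/3.8 = 0.2632.
Then [S]/(Km+[S]) = 0.2632 ⇒ [S] = 1.4 × 0.2632/(1 − 0.2632) = 0.500 μM.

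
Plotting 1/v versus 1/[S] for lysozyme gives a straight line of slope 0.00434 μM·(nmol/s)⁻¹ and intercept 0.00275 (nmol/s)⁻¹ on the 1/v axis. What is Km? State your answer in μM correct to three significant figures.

y-intercept = 1/Vmax ⇒ Vmax = 364 nmol/s; slope = Km/Vmax ⇒ Km = slope × Vmax.
Km = 0.00434 × 364 = 1.58 μM.

1.58 μM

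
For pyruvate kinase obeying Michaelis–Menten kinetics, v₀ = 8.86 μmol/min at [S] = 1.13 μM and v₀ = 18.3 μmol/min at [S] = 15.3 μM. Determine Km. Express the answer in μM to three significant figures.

From v = Vmax[S]/(Km+[S]), each point gives Vmax = v(Km+[S])/[S].
Equating: 8.86(Km+1.13)/1.13 = 18.3(Km+15.3)/15.3.
7.841·Km + 8.86 = 1.196·Km + 18.3, so (7.841 − 1.196)·Km = 18.3 − 8.86.
Km = 9.440/6.645 = 1.42 μM; then Vmax = 8.86(1.42+1.13)/1.13 = 20.0 μmol/min.

1.42 μM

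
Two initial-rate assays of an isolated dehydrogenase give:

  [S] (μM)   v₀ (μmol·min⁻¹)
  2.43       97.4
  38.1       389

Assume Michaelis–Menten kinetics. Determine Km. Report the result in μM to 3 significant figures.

9.76 μM

From v = Vmax[S]/(Km+[S]), each point gives Vmax = v(Km+[S])/[S].
Equating: 97.4(Km+2.43)/2.43 = 389(Km+38.1)/38.1.
40.08·Km + 97.4 = 10.21·Km + 389, so (40.08 − 10.21)·Km = 389 − 97.4.
Km = 291.6/29.87 = 9.76 μM; then Vmax = 97.4(9.76+2.43)/2.43 = 489 μmol·min⁻¹.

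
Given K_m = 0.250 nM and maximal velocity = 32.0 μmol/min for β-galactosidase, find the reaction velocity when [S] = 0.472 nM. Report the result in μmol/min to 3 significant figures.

[S]/(Km+[S]) = 0.472/0.7220 = 0.6537, the fractional saturation.
v = 0.6537 × Vmax = 0.6537 × 32.0 = 20.9 μmol/min.

20.9 μmol/min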